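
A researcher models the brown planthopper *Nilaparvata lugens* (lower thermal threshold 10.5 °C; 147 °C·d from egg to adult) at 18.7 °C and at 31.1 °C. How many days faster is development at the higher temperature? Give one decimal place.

10.8 days

At 18.7 °C: 147 / (18.7 − 10.5) = 147 / 8.2 = 17.927 d.
At 31.1 °C: 147 / (31.1 − 10.5) = 147 / 20.6 = 7.136 d.
Difference = |17.927 − 7.136| = 10.791 ≈ 10.8 days.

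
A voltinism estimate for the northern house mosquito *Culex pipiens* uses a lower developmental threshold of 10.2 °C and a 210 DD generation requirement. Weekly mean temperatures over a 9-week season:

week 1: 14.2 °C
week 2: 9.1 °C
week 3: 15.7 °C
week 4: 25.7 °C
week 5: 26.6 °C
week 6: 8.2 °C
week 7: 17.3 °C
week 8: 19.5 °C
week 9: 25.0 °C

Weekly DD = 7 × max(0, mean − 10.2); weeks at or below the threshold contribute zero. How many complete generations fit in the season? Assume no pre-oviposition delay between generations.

2 generations

Weekly DD (7 × max(0, T̄ − 10.2)): 28.0, 0.0, 38.5, 108.5, 114.8, 0.0, 49.7, 65.1, 103.6.
Season total = 508.2 DD.
Complete generations = ⌊508.2 / 210⌋ = 2.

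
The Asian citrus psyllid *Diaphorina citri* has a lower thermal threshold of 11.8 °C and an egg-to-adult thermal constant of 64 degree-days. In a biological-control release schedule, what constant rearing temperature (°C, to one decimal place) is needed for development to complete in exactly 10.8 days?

17.7 °C

Required daily accumulation = 64 / 10.8 = 5.926 DD/day.
T = T_base + 5.926 = 11.8 + 5.926 = 17.726 ≈ 17.7 °C.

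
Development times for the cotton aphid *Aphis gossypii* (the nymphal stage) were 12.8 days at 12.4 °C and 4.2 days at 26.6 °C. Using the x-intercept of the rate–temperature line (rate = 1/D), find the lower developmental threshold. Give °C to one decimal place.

Equal thermal constants: D₁(T₁ − T_b) = D₂(T₂ − T_b).
12.8·(12.4 − T_b) = 4.2·(26.6 − T_b)
T_b = (12.8·12.4 − 4.2·26.6) / (12.8 − 4.2) = 47.00 / 8.6 = 5.465 °C ≈ 5.5 °C.

5.5 °C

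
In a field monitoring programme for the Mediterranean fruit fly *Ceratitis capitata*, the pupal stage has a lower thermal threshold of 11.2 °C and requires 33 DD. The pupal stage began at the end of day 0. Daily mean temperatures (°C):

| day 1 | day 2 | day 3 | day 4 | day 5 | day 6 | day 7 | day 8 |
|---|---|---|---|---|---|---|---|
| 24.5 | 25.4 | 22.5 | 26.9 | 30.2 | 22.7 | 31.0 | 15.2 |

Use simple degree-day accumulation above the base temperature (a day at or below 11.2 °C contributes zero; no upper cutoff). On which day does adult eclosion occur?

Daily DD above 11.2 °C: 13.3, 14.2, 11.3, 15.7, 19.0, 11.5, 19.8, 4.0.
Cumulative: 13.3, 27.5, 38.8, 54.5, 73.5, 85.0, 104.8, 108.8.
The total first reaches 33 DD on day 3.

day 3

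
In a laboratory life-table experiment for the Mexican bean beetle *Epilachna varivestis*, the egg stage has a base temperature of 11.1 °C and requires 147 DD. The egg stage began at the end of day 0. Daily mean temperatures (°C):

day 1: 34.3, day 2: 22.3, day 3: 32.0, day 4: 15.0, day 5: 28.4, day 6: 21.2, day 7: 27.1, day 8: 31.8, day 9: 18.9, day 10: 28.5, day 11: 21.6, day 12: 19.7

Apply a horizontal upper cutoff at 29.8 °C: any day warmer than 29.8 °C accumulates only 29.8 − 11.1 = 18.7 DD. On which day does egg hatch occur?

day 11

Daily DD above 11.1 °C (capped at 18.7): 18.7, 11.2, 18.7, 3.9, 17.3, 10.1, 16.0, 18.7, 7.8, 17.4, 10.5, 8.6.
Cumulative: 18.7, 29.9, 48.6, 52.5, 69.8, 79.9, 95.9, 114.6, 122.4, 139.8, 150.3, 158.9.
The total first reaches 147 DD on day 11.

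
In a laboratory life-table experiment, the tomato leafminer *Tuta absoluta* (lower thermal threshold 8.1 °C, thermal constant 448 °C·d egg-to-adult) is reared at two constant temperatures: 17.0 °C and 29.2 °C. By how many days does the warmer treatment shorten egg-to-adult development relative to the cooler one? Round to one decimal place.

29.1 days

At 17.0 °C: 448 / (17.0 − 8.1) = 448 / 8.9 = 50.337 d.
At 29.2 °C: 448 / (29.2 − 8.1) = 448 / 21.1 = 21.232 d.
Difference = |50.337 − 21.232| = 29.105 ≈ 29.1 days.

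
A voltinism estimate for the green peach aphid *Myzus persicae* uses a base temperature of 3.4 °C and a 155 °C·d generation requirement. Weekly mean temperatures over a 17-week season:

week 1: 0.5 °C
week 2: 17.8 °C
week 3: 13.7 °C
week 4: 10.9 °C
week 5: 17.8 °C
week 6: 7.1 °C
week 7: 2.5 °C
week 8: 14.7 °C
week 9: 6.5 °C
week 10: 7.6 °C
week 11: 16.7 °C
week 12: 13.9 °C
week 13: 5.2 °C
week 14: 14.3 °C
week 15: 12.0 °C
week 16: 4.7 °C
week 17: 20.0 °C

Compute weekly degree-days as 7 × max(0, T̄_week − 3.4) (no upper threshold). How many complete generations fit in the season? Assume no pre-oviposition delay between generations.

Weekly DD (7 × max(0, T̄ − 3.4)): 0.0, 100.8, 72.1, 52.5, 100.8, 25.9, 0.0, 79.1, 21.7, 29.4, 93.1, 73.5, 12.6, 76.3, 60.2, 9.1, 116.2.
Season total = 923.3 DD.
Complete generations = ⌊923.3 / 155⌋ = 5.

5 generations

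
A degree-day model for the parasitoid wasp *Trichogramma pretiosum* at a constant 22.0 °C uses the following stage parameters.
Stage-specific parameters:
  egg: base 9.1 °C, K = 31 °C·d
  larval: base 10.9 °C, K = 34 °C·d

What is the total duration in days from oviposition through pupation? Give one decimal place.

5.5 days

egg: 31 / (22.0 − 9.1) = 31 / 12.9 = 2.403 d.
larval: 34 / (22.0 − 10.9) = 34 / 11.1 = 3.063 d.
Sum = 5.466 ≈ 5.5 days.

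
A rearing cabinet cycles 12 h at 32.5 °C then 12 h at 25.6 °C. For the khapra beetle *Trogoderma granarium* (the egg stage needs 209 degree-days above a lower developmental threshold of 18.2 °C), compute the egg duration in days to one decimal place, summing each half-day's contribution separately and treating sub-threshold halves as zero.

Day half: max(0, 32.5 − 18.2) × 0.5 = 14.3 × 0.5 = 7.15 DD.
Night half: max(0, 25.6 − 18.2) × 0.5 = 7.4 × 0.5 = 3.70 DD.
Per 24 h: 10.85 DD/day.
Duration = 209 / 10.85 = 19.263 ≈ 19.3 days.

19.3 days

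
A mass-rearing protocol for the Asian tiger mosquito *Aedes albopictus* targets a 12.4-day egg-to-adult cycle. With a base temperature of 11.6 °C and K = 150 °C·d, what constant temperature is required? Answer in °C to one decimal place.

23.7 °C

Required daily accumulation = 150 / 12.4 = 12.097 DD/day.
T = T_base + 12.097 = 11.6 + 12.097 = 23.697 ≈ 23.7 °C.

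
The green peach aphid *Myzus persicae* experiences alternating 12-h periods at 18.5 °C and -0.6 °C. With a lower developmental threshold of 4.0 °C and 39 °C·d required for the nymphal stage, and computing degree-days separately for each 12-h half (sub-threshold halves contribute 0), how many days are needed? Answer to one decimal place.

5.4 days

Day half: max(0, 18.5 − 4.0) × 0.5 = 14.5 × 0.5 = 7.25 DD.
Night half: max(0, -0.6 − 4.0) × 0.5 = 0.0 × 0.5 = 0.00 DD.
Per 24 h: 7.25 DD/day.
Duration = 39 / 7.25 = 5.379 ≈ 5.4 days.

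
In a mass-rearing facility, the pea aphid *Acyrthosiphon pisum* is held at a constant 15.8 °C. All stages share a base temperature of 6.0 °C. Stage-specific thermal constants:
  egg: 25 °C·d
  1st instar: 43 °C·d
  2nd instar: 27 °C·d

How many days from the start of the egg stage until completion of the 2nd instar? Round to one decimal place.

9.7 days

Daily accumulation at 15.8 °C = 15.8 − 6.0 = 9.8 DD/day.
Total K = 25 + 43 + 27 = 95 DD.
Total duration = 95 / 9.8 = 9.694 ≈ 9.7 days.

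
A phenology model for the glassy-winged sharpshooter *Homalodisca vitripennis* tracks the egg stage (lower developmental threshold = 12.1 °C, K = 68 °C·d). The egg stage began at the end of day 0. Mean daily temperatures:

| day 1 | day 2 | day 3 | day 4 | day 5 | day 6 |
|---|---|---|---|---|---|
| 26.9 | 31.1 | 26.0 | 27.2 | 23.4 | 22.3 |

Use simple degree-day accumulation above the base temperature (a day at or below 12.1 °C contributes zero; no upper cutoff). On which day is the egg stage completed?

day 5

Daily DD above 12.1 °C: 14.8, 19.0, 13.9, 15.1, 11.3, 10.2.
Cumulative: 14.8, 33.8, 47.7, 62.8, 74.1, 84.3.
The total first reaches 68 DD on day 5.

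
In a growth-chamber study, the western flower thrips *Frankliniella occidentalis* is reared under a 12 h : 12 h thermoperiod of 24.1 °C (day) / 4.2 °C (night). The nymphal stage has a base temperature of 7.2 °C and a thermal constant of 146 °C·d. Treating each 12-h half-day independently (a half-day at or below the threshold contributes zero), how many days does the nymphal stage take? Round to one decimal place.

Day half: max(0, 24.1 − 7.2) × 0.5 = 16.9 × 0.5 = 8.45 DD.
Night half: max(0, 4.2 − 7.2) × 0.5 = 0.0 × 0.5 = 0.00 DD.
Per 24 h: 8.45 DD/day.
Duration = 146 / 8.45 = 17.278 ≈ 17.3 days.

17.3 days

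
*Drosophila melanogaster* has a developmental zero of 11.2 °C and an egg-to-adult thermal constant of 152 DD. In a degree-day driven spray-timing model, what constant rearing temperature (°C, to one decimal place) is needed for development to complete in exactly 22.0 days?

18.1 °C

Required daily accumulation = 152 / 22.0 = 6.909 DD/day.
T = T_base + 6.909 = 11.2 + 6.909 = 18.109 ≈ 18.1 °C.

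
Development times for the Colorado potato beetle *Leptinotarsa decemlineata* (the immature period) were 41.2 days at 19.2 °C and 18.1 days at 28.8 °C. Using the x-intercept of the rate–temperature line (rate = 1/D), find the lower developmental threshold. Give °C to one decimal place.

Linear rate model ⇒ the product D·(T − T_b) is constant across temperatures.
41.2·(19.2 − T_b) = 18.1·(28.8 − T_b)
T_b = (41.2·19.2 − 18.1·28.8) / (41.2 − 18.1) = 269.76 / 23.1 = 11.678 °C ≈ 11.7 °C.

11.7 °C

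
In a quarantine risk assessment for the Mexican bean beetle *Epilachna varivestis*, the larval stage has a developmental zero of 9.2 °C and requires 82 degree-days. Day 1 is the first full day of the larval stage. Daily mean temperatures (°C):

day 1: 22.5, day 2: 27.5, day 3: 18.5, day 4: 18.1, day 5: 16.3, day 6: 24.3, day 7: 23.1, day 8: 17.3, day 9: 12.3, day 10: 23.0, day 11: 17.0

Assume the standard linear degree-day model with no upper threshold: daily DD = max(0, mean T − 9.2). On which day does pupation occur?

Daily DD above 9.2 °C: 13.3, 18.3, 9.3, 8.9, 7.1, 15.1, 13.9, 8.1, 3.1, 13.8, 7.8.
Cumulative: 13.3, 31.6, 40.9, 49.8, 56.9, 72.0, 85.9, 94.0, 97.1, 110.9, 118.7.
The total first reaches 82 DD on day 7.

day 7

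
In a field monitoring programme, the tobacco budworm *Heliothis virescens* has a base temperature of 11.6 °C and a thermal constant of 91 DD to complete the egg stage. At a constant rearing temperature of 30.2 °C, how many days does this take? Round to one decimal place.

Daily accumulation = 30.2 − 11.6 = 18.6 DD/day.
Duration = 91 / 18.6 = 4.892 ≈ 4.9 days.

4.9 days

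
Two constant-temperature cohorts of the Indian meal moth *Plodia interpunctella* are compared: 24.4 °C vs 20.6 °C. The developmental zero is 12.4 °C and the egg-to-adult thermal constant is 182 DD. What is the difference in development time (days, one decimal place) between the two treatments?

7.0 days

At 24.4 °C: 182 / (24.4 − 12.4) = 182 / 12.0 = 15.167 d.
At 20.6 °C: 182 / (20.6 − 12.4) = 182 / 8.2 = 22.195 d.
Difference = |15.167 − 22.195| = 7.028 ≈ 7.0 days.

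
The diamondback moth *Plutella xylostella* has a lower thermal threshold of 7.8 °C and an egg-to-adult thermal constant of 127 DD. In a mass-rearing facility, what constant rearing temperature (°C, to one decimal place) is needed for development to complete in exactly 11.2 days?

19.1 °C

Required daily accumulation = 127 / 11.2 = 11.339 DD/day.
T = T_base + 11.339 = 7.8 + 11.339 = 19.139 ≈ 19.1 °C.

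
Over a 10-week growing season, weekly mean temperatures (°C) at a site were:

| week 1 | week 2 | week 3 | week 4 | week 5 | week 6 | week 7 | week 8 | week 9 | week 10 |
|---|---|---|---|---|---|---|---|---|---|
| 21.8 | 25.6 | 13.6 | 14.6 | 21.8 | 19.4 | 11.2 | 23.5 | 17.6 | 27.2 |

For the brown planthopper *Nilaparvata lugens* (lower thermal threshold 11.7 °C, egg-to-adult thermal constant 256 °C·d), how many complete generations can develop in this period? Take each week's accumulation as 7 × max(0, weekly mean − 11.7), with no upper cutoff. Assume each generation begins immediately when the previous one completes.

2 generations

Weekly DD (7 × max(0, T̄ − 11.7)): 70.7, 97.3, 13.3, 20.3, 70.7, 53.9, 0.0, 82.6, 41.3, 108.5.
Season total = 558.6 DD.
Complete generations = ⌊558.6 / 256⌋ = 2.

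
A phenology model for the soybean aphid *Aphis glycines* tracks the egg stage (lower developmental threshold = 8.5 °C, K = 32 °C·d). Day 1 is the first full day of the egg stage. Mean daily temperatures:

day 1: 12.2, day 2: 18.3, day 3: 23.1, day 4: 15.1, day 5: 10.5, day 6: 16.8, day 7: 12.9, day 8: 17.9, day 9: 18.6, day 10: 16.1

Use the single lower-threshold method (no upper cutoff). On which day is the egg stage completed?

Daily DD above 8.5 °C: 3.7, 9.8, 14.6, 6.6, 2.0, 8.3, 4.4, 9.4, 10.1, 7.6.
Cumulative: 3.7, 13.5, 28.1, 34.7, 36.7, 45.0, 49.4, 58.8, 68.9, 76.5.
The total first reaches 32 DD on day 4.

day 4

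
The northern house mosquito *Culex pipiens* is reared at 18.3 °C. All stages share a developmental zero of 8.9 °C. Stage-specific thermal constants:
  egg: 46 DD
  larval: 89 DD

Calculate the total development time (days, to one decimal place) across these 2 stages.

14.4 days

Daily accumulation at 18.3 °C = 18.3 − 8.9 = 9.4 DD/day.
Total K = 46 + 89 = 135 DD.
Total duration = 135 / 9.4 = 14.362 ≈ 14.4 days.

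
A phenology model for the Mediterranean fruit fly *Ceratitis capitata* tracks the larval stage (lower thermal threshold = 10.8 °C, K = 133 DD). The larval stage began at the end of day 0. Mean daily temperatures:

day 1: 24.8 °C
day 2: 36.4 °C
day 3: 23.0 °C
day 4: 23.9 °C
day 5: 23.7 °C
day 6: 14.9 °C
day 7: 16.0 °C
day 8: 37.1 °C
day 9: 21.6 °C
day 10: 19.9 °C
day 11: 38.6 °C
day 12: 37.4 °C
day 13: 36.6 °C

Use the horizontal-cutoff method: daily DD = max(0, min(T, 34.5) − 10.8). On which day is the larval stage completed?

Daily DD above 10.8 °C (capped at 23.7): 14.0, 23.7, 12.2, 13.1, 12.9, 4.1, 5.2, 23.7, 10.8, 9.1, 23.7, 23.7, 23.7.
Cumulative: 14.0, 37.7, 49.9, 63.0, 75.9, 80.0, 85.2, 108.9, 119.7, 128.8, 152.5, 176.2, 199.9.
The total first reaches 133 DD on day 11.

day 11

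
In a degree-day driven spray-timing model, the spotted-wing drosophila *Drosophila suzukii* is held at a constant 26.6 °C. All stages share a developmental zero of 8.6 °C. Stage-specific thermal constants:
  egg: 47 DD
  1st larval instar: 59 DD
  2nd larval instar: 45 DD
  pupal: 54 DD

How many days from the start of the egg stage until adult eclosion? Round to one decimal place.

11.4 days

Daily accumulation at 26.6 °C = 26.6 − 8.6 = 18.0 DD/day.
Total K = 47 + 59 + 45 + 54 = 205 DD.
Total duration = 205 / 18.0 = 11.389 ≈ 11.4 days.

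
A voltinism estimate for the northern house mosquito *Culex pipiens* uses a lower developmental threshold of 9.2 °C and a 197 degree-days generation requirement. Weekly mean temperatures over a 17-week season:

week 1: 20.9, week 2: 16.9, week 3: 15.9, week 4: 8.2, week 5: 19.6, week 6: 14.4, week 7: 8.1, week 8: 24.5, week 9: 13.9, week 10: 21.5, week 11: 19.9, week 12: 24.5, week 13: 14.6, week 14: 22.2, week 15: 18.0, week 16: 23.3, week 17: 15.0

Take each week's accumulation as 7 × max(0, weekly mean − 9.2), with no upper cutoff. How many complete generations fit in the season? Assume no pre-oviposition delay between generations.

5 generations

Weekly DD (7 × max(0, T̄ − 9.2)): 81.9, 53.9, 46.9, 0.0, 72.8, 36.4, 0.0, 107.1, 32.9, 86.1, 74.9, 107.1, 37.8, 91.0, 61.6, 98.7, 40.6.
Season total = 1029.7 DD.
Complete generations = ⌊1029.7 / 197⌋ = 5.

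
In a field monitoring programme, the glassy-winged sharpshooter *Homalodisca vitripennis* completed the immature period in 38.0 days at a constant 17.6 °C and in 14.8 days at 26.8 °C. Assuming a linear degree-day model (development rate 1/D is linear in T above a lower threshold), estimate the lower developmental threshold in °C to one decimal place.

11.7 °C

Under the model K = D·(T − T_b), so D₁·(T₁ − T_b) = D₂·(T₂ − T_b).
38.0·(17.6 − T_b) = 14.8·(26.8 − T_b)
T_b = (38.0·17.6 − 14.8·26.8) / (38.0 − 14.8) = 272.16 / 23.2 = 11.731 °C ≈ 11.7 °C.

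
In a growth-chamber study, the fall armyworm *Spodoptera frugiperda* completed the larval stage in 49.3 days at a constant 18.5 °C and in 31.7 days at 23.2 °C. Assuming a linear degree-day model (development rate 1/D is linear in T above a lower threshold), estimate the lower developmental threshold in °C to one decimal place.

Under the model K = D·(T − T_b), so D₁·(T₁ − T_b) = D₂·(T₂ − T_b).
49.3·(18.5 − T_b) = 31.7·(23.2 − T_b)
T_b = (49.3·18.5 − 31.7·23.2) / (49.3 − 31.7) = 176.61 / 17.6 = 10.035 °C ≈ 10.0 °C.

10.0 °C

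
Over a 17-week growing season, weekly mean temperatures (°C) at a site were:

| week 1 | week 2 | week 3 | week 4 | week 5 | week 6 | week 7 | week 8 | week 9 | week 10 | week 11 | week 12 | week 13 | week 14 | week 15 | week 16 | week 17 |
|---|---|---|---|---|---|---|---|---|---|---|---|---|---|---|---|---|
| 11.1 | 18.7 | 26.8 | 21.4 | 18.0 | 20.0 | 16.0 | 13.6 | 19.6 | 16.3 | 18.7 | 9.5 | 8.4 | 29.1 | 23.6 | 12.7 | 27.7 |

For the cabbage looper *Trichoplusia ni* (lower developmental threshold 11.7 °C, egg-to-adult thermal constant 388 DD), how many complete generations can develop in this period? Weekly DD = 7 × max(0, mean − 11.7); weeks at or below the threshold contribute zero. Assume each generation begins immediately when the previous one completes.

2 generations

Weekly DD (7 × max(0, T̄ − 11.7)): 0.0, 49.0, 105.7, 67.9, 44.1, 58.1, 30.1, 13.3, 55.3, 32.2, 49.0, 0.0, 0.0, 121.8, 83.3, 7.0, 112.0.
Season total = 828.8 DD.
Complete generations = ⌊828.8 / 388⌋ = 2.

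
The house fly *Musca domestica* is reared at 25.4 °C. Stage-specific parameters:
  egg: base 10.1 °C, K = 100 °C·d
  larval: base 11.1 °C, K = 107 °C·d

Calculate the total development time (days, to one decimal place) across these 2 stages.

egg: 100 / (25.4 − 10.1) = 100 / 15.3 = 6.536 d.
larval: 107 / (25.4 − 11.1) = 107 / 14.3 = 7.483 d.
Sum = 14.018 ≈ 14.0 days.

14.0 days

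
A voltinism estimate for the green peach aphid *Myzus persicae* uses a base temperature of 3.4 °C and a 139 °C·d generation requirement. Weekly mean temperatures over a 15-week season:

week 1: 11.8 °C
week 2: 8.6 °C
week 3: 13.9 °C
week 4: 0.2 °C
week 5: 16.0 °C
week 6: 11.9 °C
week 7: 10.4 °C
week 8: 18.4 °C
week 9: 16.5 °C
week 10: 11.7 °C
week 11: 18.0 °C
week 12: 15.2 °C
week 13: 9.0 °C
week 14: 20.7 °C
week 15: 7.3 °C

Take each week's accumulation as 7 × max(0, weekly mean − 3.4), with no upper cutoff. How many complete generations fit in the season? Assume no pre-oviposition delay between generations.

Weekly DD (7 × max(0, T̄ − 3.4)): 58.8, 36.4, 73.5, 0.0, 88.2, 59.5, 49.0, 105.0, 91.7, 58.1, 102.2, 82.6, 39.2, 121.1, 27.3.
Season total = 992.6 DD.
Complete generations = ⌊992.6 / 139⌋ = 7.

7 generations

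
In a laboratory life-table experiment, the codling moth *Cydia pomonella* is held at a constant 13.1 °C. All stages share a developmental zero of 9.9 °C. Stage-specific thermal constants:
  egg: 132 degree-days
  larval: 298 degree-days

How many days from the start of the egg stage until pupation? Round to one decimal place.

Daily accumulation at 13.1 °C = 13.1 − 9.9 = 3.2 DD/day.
Total K = 132 + 298 = 430 DD.
Total duration = 430 / 3.2 = 134.375 ≈ 134.4 days.

134.4 days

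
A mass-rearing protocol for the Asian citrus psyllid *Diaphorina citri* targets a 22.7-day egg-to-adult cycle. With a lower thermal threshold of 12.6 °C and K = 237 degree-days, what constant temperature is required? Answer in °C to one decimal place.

Required daily accumulation = 237 / 22.7 = 10.441 DD/day.
T = T_base + 10.441 = 12.6 + 10.441 = 23.041 ≈ 23.0 °C.

23.0 °C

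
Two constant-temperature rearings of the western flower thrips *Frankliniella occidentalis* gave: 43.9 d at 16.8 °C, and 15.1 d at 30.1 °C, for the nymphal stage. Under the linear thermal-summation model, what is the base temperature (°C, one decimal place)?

9.8 °C

Equal thermal constants: D₁(T₁ − T_b) = D₂(T₂ − T_b).
43.9·(16.8 − T_b) = 15.1·(30.1 − T_b)
T_b = (43.9·16.8 − 15.1·30.1) / (43.9 − 15.1) = 283.01 / 28.8 = 9.827 °C ≈ 9.8 °C.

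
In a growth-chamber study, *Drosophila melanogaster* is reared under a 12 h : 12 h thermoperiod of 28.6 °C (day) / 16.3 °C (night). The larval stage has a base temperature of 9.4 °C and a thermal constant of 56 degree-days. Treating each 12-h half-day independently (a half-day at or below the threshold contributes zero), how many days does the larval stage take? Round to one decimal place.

4.3 days

Day half: max(0, 28.6 − 9.4) × 0.5 = 19.2 × 0.5 = 9.60 DD.
Night half: max(0, 16.3 − 9.4) × 0.5 = 6.9 × 0.5 = 3.45 DD.
Per 24 h: 13.05 DD/day.
Duration = 56 / 13.05 = 4.291 ≈ 4.3 days.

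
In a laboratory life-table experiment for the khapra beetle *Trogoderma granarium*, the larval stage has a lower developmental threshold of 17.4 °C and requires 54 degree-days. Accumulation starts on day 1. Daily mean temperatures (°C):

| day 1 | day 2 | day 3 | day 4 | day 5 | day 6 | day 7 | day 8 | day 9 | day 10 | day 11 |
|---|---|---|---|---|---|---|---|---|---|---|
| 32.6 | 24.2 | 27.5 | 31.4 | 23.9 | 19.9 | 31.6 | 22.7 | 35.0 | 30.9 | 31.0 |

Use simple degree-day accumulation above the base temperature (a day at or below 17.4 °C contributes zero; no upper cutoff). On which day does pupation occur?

day 6

Daily DD above 17.4 °C: 15.2, 6.8, 10.1, 14.0, 6.5, 2.5, 14.2, 5.3, 17.6, 13.5, 13.6.
Cumulative: 15.2, 22.0, 32.1, 46.1, 52.6, 55.1, 69.3, 74.6, 92.2, 105.7, 119.3.
The total first reaches 54 DD on day 6.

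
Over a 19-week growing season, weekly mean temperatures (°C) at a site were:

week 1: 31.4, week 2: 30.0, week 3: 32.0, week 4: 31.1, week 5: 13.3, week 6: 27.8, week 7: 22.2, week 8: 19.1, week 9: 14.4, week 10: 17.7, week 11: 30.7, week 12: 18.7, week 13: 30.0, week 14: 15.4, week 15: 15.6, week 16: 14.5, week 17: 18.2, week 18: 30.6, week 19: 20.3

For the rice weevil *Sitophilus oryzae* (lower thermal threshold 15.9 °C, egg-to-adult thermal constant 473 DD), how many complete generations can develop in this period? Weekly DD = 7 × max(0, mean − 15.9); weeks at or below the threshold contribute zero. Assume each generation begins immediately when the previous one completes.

Weekly DD (7 × max(0, T̄ − 15.9)): 108.5, 98.7, 112.7, 106.4, 0.0, 83.3, 44.1, 22.4, 0.0, 12.6, 103.6, 19.6, 98.7, 0.0, 0.0, 0.0, 16.1, 102.9, 30.8.
Season total = 960.4 DD.
Complete generations = ⌊960.4 / 473⌋ = 2.

2 generations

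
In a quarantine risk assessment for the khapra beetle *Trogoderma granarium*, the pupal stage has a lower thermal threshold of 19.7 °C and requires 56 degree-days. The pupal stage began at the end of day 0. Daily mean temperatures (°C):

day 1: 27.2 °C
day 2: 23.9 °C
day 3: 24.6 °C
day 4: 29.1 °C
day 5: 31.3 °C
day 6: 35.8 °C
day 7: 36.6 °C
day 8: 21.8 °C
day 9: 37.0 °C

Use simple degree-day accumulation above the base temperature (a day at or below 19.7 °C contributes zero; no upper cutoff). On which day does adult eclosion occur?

Daily DD above 19.7 °C: 7.5, 4.2, 4.9, 9.4, 11.6, 16.1, 16.9, 2.1, 17.3.
Cumulative: 7.5, 11.7, 16.6, 26.0, 37.6, 53.7, 70.6, 72.7, 90.0.
The total first reaches 56 DD on day 7.

day 7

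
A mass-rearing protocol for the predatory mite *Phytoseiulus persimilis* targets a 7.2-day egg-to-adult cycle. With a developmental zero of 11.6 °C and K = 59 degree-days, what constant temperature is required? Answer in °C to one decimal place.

19.8 °C

Required daily accumulation = 59 / 7.2 = 8.194 DD/day.
T = T_base + 8.194 = 11.6 + 8.194 = 19.794 ≈ 19.8 °C.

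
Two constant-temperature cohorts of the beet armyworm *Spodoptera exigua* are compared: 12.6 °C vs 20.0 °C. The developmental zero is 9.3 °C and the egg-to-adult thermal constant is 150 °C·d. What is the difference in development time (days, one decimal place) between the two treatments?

At 12.6 °C: 150 / (12.6 − 9.3) = 150 / 3.3 = 45.455 d.
At 20.0 °C: 150 / (20.0 − 9.3) = 150 / 10.7 = 14.019 d.
Difference = |45.455 − 14.019| = 31.436 ≈ 31.4 days.

31.4 days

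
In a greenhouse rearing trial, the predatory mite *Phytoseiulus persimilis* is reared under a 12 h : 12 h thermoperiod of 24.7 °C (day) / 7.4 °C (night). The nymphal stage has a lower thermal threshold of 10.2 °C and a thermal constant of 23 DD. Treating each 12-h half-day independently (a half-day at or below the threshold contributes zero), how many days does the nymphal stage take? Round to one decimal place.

Day half: max(0, 24.7 − 10.2) × 0.5 = 14.5 × 0.5 = 7.25 DD.
Night half: max(0, 7.4 − 10.2) × 0.5 = 0.0 × 0.5 = 0.00 DD.
Per 24 h: 7.25 DD/day.
Duration = 23 / 7.25 = 3.172 ≈ 3.2 days.

3.2 days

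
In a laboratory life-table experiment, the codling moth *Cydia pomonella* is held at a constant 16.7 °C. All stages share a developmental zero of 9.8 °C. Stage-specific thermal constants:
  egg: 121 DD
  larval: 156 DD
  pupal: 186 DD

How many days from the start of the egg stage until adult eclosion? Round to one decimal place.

67.1 days

Daily accumulation at 16.7 °C = 16.7 − 9.8 = 6.9 DD/day.
Total K = 121 + 156 + 186 = 463 DD.
Total duration = 463 / 6.9 = 67.101 ≈ 67.1 days.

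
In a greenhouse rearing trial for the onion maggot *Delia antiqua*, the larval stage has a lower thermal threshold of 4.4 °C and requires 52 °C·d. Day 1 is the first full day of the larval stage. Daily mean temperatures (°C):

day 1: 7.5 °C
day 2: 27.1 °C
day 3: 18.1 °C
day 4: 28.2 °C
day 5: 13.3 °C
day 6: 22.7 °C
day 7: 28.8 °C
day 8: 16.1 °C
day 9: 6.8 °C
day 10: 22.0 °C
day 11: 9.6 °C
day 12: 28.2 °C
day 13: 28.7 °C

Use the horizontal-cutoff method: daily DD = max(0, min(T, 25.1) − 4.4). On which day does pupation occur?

Daily DD above 4.4 °C (capped at 20.7): 3.1, 20.7, 13.7, 20.7, 8.9, 18.3, 20.7, 11.7, 2.4, 17.6, 5.2, 20.7, 20.7.
Cumulative: 3.1, 23.8, 37.5, 58.2, 67.1, 85.4, 106.1, 117.8, 120.2, 137.8, 143.0, 163.7, 184.4.
The total first reaches 52 DD on day 4.

day 4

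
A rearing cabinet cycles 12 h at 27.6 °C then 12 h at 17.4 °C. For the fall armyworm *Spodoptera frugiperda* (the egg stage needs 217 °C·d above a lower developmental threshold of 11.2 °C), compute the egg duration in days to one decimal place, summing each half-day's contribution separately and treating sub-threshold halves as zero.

19.2 days

Day half: max(0, 27.6 − 11.2) × 0.5 = 16.4 × 0.5 = 8.20 DD.
Night half: max(0, 17.4 − 11.2) × 0.5 = 6.2 × 0.5 = 3.10 DD.
Per 24 h: 11.30 DD/day.
Duration = 217 / 11.30 = 19.204 ≈ 19.2 days.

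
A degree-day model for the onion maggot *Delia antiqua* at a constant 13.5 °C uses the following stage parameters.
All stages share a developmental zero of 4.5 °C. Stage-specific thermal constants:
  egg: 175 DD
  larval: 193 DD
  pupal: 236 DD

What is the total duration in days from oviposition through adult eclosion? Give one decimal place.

Daily accumulation at 13.5 °C = 13.5 − 4.5 = 9.0 DD/day.
Total K = 175 + 193 + 236 = 604 DD.
Total duration = 604 / 9.0 = 67.111 ≈ 67.1 days.

67.1 days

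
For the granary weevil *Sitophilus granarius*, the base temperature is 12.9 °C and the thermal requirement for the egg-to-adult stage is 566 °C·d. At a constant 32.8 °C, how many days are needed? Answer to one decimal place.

28.4 days

Daily accumulation = 32.8 − 12.9 = 19.9 DD/day.
Duration = 566 / 19.9 = 28.442 ≈ 28.4 days.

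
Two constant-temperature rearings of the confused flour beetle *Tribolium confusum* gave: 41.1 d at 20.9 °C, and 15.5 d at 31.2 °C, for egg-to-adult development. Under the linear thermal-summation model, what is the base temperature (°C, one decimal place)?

Linear rate model ⇒ the product D·(T − T_b) is constant across temperatures.
41.1·(20.9 − T_b) = 15.5·(31.2 − T_b)
T_b = (41.1·20.9 − 15.5·31.2) / (41.1 − 15.5) = 375.39 / 25.6 = 14.664 °C ≈ 14.7 °C.

14.7 °C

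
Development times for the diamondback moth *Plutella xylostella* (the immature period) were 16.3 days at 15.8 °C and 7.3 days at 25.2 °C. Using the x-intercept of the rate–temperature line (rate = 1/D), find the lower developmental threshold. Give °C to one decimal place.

Equal thermal constants: D₁(T₁ − T_b) = D₂(T₂ − T_b).
16.3·(15.8 − T_b) = 7.3·(25.2 − T_b)
T_b = (16.3·15.8 − 7.3·25.2) / (16.3 − 7.3) = 73.58 / 9.0 = 8.176 °C ≈ 8.2 °C.

8.2 °C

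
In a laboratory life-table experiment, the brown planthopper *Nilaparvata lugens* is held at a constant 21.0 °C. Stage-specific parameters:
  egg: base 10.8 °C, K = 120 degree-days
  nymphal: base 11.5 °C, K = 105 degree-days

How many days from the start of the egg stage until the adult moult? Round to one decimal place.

22.8 days

egg: 120 / (21.0 − 10.8) = 120 / 10.2 = 11.765 d.
nymphal: 105 / (21.0 − 11.5) = 105 / 9.5 = 11.053 d.
Sum = 22.817 ≈ 22.8 days.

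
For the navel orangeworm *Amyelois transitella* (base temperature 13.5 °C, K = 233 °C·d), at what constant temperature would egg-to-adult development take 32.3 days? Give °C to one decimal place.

Required daily accumulation = 233 / 32.3 = 7.214 DD/day.
T = T_base + 7.214 = 13.5 + 7.214 = 20.714 ≈ 20.7 °C.

20.7 °C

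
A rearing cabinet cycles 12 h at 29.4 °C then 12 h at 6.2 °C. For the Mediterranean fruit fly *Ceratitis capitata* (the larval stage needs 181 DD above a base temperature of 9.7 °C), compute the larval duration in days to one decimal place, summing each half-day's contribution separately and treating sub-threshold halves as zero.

18.4 days

Day half: max(0, 29.4 − 9.7) × 0.5 = 19.7 × 0.5 = 9.85 DD.
Night half: max(0, 6.2 − 9.7) × 0.5 = 0.0 × 0.5 = 0.00 DD.
Per 24 h: 9.85 DD/day.
Duration = 181 / 9.85 = 18.376 ≈ 18.4 days.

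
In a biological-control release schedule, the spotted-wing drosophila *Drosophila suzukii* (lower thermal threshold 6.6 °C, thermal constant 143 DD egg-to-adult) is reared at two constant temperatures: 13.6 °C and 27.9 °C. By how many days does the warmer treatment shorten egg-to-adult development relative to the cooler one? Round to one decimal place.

At 13.6 °C: 143 / (13.6 − 6.6) = 143 / 7.0 = 20.429 d.
At 27.9 °C: 143 / (27.9 − 6.6) = 143 / 21.3 = 6.714 d.
Difference = |20.429 − 6.714| = 13.715 ≈ 13.7 days.

13.7 days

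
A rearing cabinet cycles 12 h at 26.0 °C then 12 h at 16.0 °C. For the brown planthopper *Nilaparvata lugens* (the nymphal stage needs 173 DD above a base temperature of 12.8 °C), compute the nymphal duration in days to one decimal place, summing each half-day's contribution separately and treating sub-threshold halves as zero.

Day half: max(0, 26.0 − 12.8) × 0.5 = 13.2 × 0.5 = 6.60 DD.
Night half: max(0, 16.0 − 12.8) × 0.5 = 3.2 × 0.5 = 1.60 DD.
Per 24 h: 8.20 DD/day.
Duration = 173 / 8.20 = 21.098 ≈ 21.1 days.

21.1 days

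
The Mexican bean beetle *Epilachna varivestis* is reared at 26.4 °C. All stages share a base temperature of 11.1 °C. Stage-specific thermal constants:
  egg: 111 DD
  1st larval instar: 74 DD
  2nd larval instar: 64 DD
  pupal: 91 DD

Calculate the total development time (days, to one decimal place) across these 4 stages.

22.2 days

Daily accumulation at 26.4 °C = 26.4 − 11.1 = 15.3 DD/day.
Total K = 111 + 74 + 64 + 91 = 340 DD.
Total duration = 340 / 15.3 = 22.222 ≈ 22.2 days.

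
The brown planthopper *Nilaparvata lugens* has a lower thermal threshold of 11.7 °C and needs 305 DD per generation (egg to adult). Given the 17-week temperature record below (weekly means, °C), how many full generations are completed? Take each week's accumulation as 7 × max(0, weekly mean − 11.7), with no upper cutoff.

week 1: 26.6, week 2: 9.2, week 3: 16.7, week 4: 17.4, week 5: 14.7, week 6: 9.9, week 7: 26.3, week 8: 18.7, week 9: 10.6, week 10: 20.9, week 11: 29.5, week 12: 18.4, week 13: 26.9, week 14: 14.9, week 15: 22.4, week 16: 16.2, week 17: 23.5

Weekly DD (7 × max(0, T̄ − 11.7)): 104.3, 0.0, 35.0, 39.9, 21.0, 0.0, 102.2, 49.0, 0.0, 64.4, 124.6, 46.9, 106.4, 22.4, 74.9, 31.5, 82.6.
Season total = 905.1 DD.
Complete generations = ⌊905.1 / 305⌋ = 2.

2 generations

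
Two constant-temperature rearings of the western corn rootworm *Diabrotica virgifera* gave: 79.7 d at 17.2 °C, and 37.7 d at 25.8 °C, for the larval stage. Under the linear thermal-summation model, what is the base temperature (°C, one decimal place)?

9.5 °C

Equal thermal constants: D₁(T₁ − T_b) = D₂(T₂ − T_b).
79.7·(17.2 − T_b) = 37.7·(25.8 − T_b)
T_b = (79.7·17.2 − 37.7·25.8) / (79.7 − 37.7) = 398.18 / 42.0 = 9.480 °C ≈ 9.5 °C.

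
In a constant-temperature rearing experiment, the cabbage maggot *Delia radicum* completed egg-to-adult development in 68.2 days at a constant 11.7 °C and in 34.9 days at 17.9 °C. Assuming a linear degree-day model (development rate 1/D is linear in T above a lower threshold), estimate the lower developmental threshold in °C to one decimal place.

5.2 °C

Equal thermal constants: D₁(T₁ − T_b) = D₂(T₂ − T_b).
68.2·(11.7 − T_b) = 34.9·(17.9 − T_b)
T_b = (68.2·11.7 − 34.9·17.9) / (68.2 − 34.9) = 173.23 / 33.3 = 5.202 °C ≈ 5.2 °C.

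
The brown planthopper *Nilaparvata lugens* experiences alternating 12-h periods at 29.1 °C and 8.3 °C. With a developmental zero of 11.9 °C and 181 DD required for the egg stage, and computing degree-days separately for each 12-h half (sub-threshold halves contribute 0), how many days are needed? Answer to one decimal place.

21.0 days

Day half: max(0, 29.1 − 11.9) × 0.5 = 17.2 × 0.5 = 8.60 DD.
Night half: max(0, 8.3 − 11.9) × 0.5 = 0.0 × 0.5 = 0.00 DD.
Per 24 h: 8.60 DD/day.
Duration = 181 / 8.60 = 21.047 ≈ 21.0 days.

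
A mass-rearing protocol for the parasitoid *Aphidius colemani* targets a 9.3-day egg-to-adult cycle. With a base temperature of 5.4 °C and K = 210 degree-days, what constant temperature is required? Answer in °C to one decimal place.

28.0 °C

Required daily accumulation = 210 / 9.3 = 22.581 DD/day.
T = T_base + 22.581 = 5.4 + 22.581 = 27.981 ≈ 28.0 °C.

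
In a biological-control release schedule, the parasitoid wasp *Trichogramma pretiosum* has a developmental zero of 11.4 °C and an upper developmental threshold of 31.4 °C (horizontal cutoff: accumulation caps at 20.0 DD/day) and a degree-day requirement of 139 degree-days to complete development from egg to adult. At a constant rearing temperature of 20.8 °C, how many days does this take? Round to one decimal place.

14.8 days

Daily accumulation = 20.8 − 11.4 = 9.4 DD/day.
Duration = 139 / 9.4 = 14.787 ≈ 14.8 days.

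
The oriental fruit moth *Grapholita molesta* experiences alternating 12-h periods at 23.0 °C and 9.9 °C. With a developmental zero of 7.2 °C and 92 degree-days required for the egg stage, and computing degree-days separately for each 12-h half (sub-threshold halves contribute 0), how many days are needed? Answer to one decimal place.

Day half: max(0, 23.0 − 7.2) × 0.5 = 15.8 × 0.5 = 7.90 DD.
Night half: max(0, 9.9 − 7.2) × 0.5 = 2.7 × 0.5 = 1.35 DD.
Per 24 h: 9.25 DD/day.
Duration = 92 / 9.25 = 9.946 ≈ 9.9 days.

9.9 days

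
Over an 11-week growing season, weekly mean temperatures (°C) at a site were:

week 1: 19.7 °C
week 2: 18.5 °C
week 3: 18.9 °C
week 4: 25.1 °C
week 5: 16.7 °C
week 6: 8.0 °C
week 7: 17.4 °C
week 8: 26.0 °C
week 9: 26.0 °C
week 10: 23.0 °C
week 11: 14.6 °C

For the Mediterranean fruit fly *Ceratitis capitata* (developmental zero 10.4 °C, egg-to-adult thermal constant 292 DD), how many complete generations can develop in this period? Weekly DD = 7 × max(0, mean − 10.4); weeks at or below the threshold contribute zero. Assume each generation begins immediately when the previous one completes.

Weekly DD (7 × max(0, T̄ − 10.4)): 65.1, 56.7, 59.5, 102.9, 44.1, 0.0, 49.0, 109.2, 109.2, 88.2, 29.4.
Season total = 713.3 DD.
Complete generations = ⌊713.3 / 292⌋ = 2.

2 generations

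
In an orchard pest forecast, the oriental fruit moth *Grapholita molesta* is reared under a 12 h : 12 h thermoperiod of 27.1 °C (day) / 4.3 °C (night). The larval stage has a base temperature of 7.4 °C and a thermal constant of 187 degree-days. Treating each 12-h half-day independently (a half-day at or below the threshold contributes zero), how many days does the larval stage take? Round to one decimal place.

Day half: max(0, 27.1 − 7.4) × 0.5 = 19.7 × 0.5 = 9.85 DD.
Night half: max(0, 4.3 − 7.4) × 0.5 = 0.0 × 0.5 = 0.00 DD.
Per 24 h: 9.85 DD/day.
Duration = 187 / 9.85 = 18.985 ≈ 19.0 days.

19.0 days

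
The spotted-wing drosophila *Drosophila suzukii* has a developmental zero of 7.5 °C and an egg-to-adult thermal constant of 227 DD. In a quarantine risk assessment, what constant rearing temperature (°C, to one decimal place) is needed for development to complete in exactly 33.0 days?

Required daily accumulation = 227 / 33.0 = 6.879 DD/day.
T = T_base + 6.879 = 7.5 + 6.879 = 14.379 ≈ 14.4 °C.

14.4 °C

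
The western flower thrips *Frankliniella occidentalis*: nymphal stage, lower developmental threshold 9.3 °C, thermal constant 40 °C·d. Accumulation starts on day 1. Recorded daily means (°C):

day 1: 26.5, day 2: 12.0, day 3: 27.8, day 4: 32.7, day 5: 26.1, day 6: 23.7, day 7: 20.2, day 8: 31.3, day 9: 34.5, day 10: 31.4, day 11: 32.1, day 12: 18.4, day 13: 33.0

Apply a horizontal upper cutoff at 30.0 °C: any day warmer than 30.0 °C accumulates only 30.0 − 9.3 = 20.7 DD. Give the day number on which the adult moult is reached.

Daily DD above 9.3 °C (capped at 20.7): 17.2, 2.7, 18.5, 20.7, 16.8, 14.4, 10.9, 20.7, 20.7, 20.7, 20.7, 9.1, 20.7.
Cumulative: 17.2, 19.9, 38.4, 59.1, 75.9, 90.3, 101.2, 121.9, 142.6, 163.3, 184.0, 193.1, 213.8.
The total first reaches 40 DD on day 4.

day 4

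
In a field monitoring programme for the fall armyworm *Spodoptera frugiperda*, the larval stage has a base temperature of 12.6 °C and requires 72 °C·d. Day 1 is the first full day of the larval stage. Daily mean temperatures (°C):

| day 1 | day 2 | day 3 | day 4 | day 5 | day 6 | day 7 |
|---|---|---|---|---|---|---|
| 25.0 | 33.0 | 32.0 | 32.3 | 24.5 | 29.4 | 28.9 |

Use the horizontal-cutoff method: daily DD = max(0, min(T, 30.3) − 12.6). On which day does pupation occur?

day 5

Daily DD above 12.6 °C (capped at 17.7): 12.4, 17.7, 17.7, 17.7, 11.9, 16.8, 16.3.
Cumulative: 12.4, 30.1, 47.8, 65.5, 77.4, 94.2, 110.5.
The total first reaches 72 DD on day 5.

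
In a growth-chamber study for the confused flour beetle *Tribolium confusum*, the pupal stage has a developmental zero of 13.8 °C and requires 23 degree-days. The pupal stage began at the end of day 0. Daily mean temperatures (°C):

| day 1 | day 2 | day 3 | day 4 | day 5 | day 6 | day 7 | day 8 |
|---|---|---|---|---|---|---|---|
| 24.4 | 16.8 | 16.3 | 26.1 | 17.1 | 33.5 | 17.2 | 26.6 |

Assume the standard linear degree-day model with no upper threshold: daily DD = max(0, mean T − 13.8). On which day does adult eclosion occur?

Daily DD above 13.8 °C: 10.6, 3.0, 2.5, 12.3, 3.3, 19.7, 3.4, 12.8.
Cumulative: 10.6, 13.6, 16.1, 28.4, 31.7, 51.4, 54.8, 67.6.
The total first reaches 23 DD on day 4.

day 4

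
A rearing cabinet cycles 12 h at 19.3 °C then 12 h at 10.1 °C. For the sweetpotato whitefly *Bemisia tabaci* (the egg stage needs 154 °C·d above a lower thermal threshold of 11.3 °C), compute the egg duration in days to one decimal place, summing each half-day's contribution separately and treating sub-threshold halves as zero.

Day half: max(0, 19.3 − 11.3) × 0.5 = 8.0 × 0.5 = 4.00 DD.
Night half: max(0, 10.1 − 11.3) × 0.5 = 0.0 × 0.5 = 0.00 DD.
Per 24 h: 4.00 DD/day.
Duration = 154 / 4.00 = 38.500 ≈ 38.5 days.

38.5 days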